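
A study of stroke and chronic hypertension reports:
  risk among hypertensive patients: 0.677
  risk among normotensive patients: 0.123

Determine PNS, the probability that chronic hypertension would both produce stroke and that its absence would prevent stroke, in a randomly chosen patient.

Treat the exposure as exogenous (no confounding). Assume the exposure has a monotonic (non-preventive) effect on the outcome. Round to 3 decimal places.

Let p₁ = 0.677, p₀ = 0.123.
Under exogeneity and monotonicity, PNS = p₁ − p₀.
PNS = 0.677 − 0.123 = 0.554

PNS ≈ 0.554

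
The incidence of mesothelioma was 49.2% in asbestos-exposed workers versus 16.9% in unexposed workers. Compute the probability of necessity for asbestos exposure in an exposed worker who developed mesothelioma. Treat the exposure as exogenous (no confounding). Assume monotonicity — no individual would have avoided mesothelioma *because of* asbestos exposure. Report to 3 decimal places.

p₁ = 0.492, p₀ = 0.169.
Under exogeneity and monotonicity, PN = (p₁ − p₀) / p₁.
PN = (0.492 − 0.169) / 0.492 = 0.323 / 0.492 ≈ 0.6565

PN ≈ 0.657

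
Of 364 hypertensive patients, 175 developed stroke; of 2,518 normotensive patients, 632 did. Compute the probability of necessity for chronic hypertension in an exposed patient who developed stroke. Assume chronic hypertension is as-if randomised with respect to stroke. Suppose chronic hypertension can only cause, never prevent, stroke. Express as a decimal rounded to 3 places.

PN ≈ 0.478

p₁ = P(outcome | exposed) = 175/364 = 0.48077
p₀ = P(outcome | unexposed) = 632/2518 = 0.25099
Under exogeneity and monotonicity, PN = (p₁ − p₀) / p₁.
PN = (0.48077 − 0.25099) / 0.48077 = 0.22978 / 0.48077 ≈ 0.4779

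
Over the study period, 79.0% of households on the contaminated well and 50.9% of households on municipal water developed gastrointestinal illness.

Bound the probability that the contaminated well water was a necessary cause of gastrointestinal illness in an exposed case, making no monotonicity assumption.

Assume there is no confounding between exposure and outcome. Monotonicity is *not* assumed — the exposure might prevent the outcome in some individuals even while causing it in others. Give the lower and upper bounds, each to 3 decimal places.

p₁ = 0.79, p₀ = 0.509.
Under exogeneity alone the bounds on PN are max{0,(p₁−p₀)/p₁} ≤ PN ≤ min{1,(1−p₀)/p₁}.
  lower = (p₁ − p₀)/p₁ = 0.281 / 0.79 ≈ 0.3557
  upper = min{1, (1 − p₀)/p₁} = 0.491 / 0.79 ≈ 0.6215

0.356 ≤ PN ≤ 0.622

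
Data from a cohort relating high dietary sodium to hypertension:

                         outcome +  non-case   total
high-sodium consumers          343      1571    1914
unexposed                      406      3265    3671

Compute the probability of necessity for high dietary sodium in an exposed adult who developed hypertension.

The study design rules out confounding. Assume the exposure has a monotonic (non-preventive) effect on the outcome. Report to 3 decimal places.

p₁ = P(outcome | exposed) = 343/1914 = 0.17921
p₀ = P(outcome | unexposed) = 406/3671 = 0.1106
Under exogeneity and monotonicity, PN = (p₁ − p₀)/p₁.
PN = (0.17921 − 0.1106) / 0.17921 ≈ 0.3829

PN ≈ 0.383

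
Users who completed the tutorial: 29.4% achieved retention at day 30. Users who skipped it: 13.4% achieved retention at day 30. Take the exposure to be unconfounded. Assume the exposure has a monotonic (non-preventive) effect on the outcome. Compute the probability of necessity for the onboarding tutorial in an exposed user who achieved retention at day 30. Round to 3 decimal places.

PN ≈ 0.544

p₁ = 0.294, p₀ = 0.134.
Under exogeneity and monotonicity, PN = (p₁ − p₀) / p₁.
PN = (0.294 − 0.134) / 0.294 = 0.16 / 0.294 ≈ 0.5442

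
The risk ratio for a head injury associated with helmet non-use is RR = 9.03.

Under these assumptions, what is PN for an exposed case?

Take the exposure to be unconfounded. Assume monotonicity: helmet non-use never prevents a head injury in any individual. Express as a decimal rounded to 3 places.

Under exogeneity and monotonicity, PN = (RR − 1) / RR = 1 − 1/RR.
PN = (9.03 − 1) / 9.03 = 8.03 / 9.03 ≈ 0.8893

PN ≈ 0.889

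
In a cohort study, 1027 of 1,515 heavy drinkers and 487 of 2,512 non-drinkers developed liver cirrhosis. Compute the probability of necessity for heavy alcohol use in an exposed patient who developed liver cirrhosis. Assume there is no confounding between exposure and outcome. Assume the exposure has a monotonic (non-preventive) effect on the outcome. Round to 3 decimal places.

p₁ = P(outcome | exposed) = 1027/1515 = 0.67789
p₀ = P(outcome | unexposed) = 487/2512 = 0.19387
Under exogeneity and monotonicity, PN = (p₁ − p₀) / p₁.
PN = (0.67789 − 0.19387) / 0.67789 = 0.48402 / 0.67789 ≈ 0.7140

PN ≈ 0.714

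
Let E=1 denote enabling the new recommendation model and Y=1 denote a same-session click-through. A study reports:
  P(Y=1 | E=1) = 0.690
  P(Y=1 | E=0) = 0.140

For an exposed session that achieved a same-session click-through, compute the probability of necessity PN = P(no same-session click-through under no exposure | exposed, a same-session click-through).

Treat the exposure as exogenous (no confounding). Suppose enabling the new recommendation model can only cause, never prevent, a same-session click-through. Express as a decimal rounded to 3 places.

PN ≈ 0.797

Let p₁ = 0.69, p₀ = 0.14.
Under exogeneity and monotonicity, PN = (p₁ − p₀) / p₁.
PN = (0.69 − 0.14) / 0.69 = 0.55 / 0.69 ≈ 0.7971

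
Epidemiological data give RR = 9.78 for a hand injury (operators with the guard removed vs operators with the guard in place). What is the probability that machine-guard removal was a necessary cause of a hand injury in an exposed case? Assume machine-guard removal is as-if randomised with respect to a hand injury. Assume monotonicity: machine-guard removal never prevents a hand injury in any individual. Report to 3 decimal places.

PN ≈ 0.898

Under exogeneity and monotonicity, PN = (RR − 1) / RR = 1 − 1/RR.
PN = (9.78 − 1) / 9.78 = 8.78 / 9.78 ≈ 0.8978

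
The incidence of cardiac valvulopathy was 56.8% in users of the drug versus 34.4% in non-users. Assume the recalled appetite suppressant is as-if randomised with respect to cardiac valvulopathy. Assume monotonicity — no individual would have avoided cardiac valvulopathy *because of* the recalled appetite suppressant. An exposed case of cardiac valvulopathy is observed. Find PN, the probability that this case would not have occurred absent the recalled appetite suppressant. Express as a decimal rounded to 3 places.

PN ≈ 0.394

p₁ = 0.568, p₀ = 0.344.
Under exogeneity and monotonicity, PN = (p₁ − p₀) / p₁.
PN = (0.568 − 0.344) / 0.568 = 0.224 / 0.568 ≈ 0.3944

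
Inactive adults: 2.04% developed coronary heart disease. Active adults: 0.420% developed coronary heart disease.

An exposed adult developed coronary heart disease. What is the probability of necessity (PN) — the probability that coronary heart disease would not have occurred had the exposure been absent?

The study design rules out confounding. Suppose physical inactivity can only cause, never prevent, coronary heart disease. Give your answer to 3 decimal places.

p₁ = 0.0204, p₀ = 0.0042.
Under exogeneity and monotonicity, PN = (p₁ − p₀) / p₁.
PN = (0.0204 − 0.0042) / 0.0204 = 0.0162 / 0.0204 ≈ 0.7941

PN ≈ 0.794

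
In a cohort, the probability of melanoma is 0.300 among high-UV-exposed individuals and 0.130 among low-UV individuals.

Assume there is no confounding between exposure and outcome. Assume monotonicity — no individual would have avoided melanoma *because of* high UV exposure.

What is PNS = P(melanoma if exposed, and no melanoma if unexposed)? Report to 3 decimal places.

Let p₁ = 0.3, p₀ = 0.13.
Under exogeneity and monotonicity, PNS = p₁ − p₀.
PNS = 0.3 − 0.13 = 0.17

PNS ≈ 0.170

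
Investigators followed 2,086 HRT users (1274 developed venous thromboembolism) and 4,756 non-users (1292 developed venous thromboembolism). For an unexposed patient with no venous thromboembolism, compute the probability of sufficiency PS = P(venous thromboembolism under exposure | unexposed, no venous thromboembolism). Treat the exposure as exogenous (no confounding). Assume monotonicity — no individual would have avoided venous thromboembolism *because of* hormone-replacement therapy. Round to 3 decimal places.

PS ≈ 0.466

p₁ = P(outcome | exposed) = 1274/2086 = 0.61074
p₀ = P(outcome | unexposed) = 1292/4756 = 0.27166
Under exogeneity and monotonicity, PS = (p₁ − p₀) / (1 − p₀).
PS = (0.61074 − 0.27166) / (1 − 0.27166) = 0.33908 / 0.72834 ≈ 0.4656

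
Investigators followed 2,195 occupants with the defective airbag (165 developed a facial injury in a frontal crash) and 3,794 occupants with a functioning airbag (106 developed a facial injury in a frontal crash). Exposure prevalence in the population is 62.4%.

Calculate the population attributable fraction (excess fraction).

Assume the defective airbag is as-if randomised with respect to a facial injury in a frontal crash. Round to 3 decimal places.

p₁ = P(outcome | exposed) = 165/2195 = 0.075171
p₀ = P(outcome | unexposed) = 106/3794 = 0.027939
Overall risk P(Y=1) = π·p₁ + (1−π)·p₀ = 0.624×0.075171 + 0.376×0.027939 = 0.057412.
Under exogeneity, PAF = [P(Y=1) − p₀] / P(Y=1).
PAF = (0.057412 − 0.027939) / 0.057412 ≈ 0.5134

PAF ≈ 0.513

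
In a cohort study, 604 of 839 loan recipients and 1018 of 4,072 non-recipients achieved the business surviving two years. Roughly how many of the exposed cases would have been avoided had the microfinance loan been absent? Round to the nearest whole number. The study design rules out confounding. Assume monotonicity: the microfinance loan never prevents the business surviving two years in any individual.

p₁ = P(outcome | exposed) = 604/839 = 0.7199
p₀ = P(outcome | unexposed) = 1018/4072 = 0.25
PN = (p₁ − p₀)/p₁ = (0.7199 − 0.25) / 0.7199 ≈ 0.65273.
Attributable cases ≈ PN × (exposed cases) = 0.65273 × 604 ≈ 394.25.

about 394 cases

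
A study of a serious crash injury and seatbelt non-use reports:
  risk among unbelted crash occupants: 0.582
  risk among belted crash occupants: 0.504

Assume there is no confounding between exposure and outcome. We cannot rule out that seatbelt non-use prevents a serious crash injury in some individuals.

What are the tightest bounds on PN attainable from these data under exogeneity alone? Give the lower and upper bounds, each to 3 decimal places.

Let p₁ = 0.582, p₀ = 0.504.
Under exogeneity alone the bounds on PN are max{0,(p₁−p₀)/p₁} ≤ PN ≤ min{1,(1−p₀)/p₁}.
  lower = (p₁ − p₀)/p₁ = 0.078 / 0.582 ≈ 0.1340
  upper = min{1, (1 − p₀)/p₁} = 0.496 / 0.582 ≈ 0.8522

0.134 ≤ PN ≤ 0.852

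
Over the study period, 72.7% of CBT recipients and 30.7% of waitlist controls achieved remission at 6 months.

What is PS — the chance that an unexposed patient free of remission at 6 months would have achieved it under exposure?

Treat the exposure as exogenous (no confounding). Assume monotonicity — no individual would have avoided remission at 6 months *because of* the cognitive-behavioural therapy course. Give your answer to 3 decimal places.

p₁ = 0.727, p₀ = 0.307.
Under exogeneity and monotonicity, PS = (p₁ − p₀) / (1 − p₀).
PS = (0.727 − 0.307) / (1 − 0.307) = 0.42 / 0.693 ≈ 0.6061

PS ≈ 0.606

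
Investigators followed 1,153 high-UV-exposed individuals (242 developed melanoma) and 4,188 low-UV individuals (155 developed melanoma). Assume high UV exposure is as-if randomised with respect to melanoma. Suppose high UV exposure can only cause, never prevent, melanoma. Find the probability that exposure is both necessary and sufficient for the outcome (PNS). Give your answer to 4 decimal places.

p₁ = P(outcome | exposed) = 242/1153 = 0.20989
p₀ = P(outcome | unexposed) = 155/4188 = 0.037011
Under exogeneity and monotonicity, PNS = p₁ − p₀.
PNS = 0.20989 − 0.037011 = 0.17288

PNS ≈ 0.1729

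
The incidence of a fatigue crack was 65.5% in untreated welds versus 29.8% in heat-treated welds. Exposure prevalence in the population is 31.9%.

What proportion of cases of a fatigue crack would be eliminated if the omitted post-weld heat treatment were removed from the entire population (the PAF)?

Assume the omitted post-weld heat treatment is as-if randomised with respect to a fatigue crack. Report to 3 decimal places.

PAF ≈ 0.276

p₁ = 0.655, p₀ = 0.298.
Overall risk P(Y=1) = π·p₁ + (1−π)·p₀ = 0.319×0.655 + 0.681×0.298 = 0.41188.
Under exogeneity, PAF = [P(Y=1) − p₀] / P(Y=1).
PAF = (0.41188 − 0.298) / 0.41188 ≈ 0.2765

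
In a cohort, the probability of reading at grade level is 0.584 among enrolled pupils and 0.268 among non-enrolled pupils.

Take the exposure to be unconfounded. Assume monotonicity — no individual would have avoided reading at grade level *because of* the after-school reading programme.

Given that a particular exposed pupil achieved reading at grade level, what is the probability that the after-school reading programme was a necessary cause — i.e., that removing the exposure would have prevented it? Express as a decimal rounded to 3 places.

PN ≈ 0.541

Let p₁ = 0.584, p₀ = 0.268.
Under exogeneity and monotonicity, PN = (p₁ − p₀) / p₁.
PN = (0.584 − 0.268) / 0.584 = 0.316 / 0.584 ≈ 0.5411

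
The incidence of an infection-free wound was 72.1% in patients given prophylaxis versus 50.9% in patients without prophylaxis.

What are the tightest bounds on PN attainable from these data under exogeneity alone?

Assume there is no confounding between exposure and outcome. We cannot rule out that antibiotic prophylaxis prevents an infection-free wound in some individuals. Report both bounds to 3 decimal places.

0.294 ≤ PN ≤ 0.681

p₁ = 0.721, p₀ = 0.509.
Under exogeneity alone the bounds on PN are max{0,(p₁−p₀)/p₁} ≤ PN ≤ min{1,(1−p₀)/p₁}.
  lower = (p₁ − p₀)/p₁ = 0.212 / 0.721 ≈ 0.2940
  upper = min{1, (1 − p₀)/p₁} = 0.491 / 0.721 ≈ 0.6810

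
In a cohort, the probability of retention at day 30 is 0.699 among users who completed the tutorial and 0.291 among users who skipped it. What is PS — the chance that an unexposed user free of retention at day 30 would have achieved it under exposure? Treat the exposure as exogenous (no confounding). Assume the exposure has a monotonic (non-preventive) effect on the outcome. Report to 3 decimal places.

PS ≈ 0.575

Let p₁ = 0.699, p₀ = 0.291.
Under exogeneity and monotonicity, PS = (p₁ − p₀) / (1 − p₀).
PS = (0.699 − 0.291) / (1 − 0.291) = 0.408 / 0.709 ≈ 0.5755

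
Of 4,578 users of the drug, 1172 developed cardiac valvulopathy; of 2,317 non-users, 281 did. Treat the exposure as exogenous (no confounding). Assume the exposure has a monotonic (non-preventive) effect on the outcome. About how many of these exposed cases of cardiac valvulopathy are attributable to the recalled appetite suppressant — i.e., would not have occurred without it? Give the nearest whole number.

about 617 cases

p₁ = P(outcome | exposed) = 1172/4578 = 0.25601
p₀ = P(outcome | unexposed) = 281/2317 = 0.12128
PN = (p₁ − p₀)/p₁ = (0.25601 − 0.12128) / 0.25601 ≈ 0.52627.
Attributable cases ≈ PN × (exposed cases) = 0.52627 × 1172 ≈ 616.79.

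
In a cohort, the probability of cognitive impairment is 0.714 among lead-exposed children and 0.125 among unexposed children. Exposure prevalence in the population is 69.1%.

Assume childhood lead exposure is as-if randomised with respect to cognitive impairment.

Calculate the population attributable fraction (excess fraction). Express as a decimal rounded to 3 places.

Let p₁ = 0.714, p₀ = 0.125.
Overall risk P(Y=1) = π·p₁ + (1−π)·p₀ = 0.691×0.714 + 0.309×0.125 = 0.532.
Under exogeneity, PAF = [P(Y=1) − p₀] / P(Y=1).
PAF = (0.532 − 0.125) / 0.532 ≈ 0.7650

PAF ≈ 0.765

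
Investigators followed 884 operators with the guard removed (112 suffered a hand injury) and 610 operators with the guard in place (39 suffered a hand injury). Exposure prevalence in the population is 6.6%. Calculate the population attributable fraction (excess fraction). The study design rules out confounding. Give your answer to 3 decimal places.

p₁ = P(outcome | exposed) = 112/884 = 0.1267
p₀ = P(outcome | unexposed) = 39/610 = 0.063934
Overall risk P(Y=1) = π·p₁ + (1−π)·p₀ = 0.066×0.1267 + 0.934×0.063934 = 0.068077.
Under exogeneity, PAF = [P(Y=1) − p₀] / P(Y=1).
PAF = (0.068077 − 0.063934) / 0.068077 ≈ 0.0608

PAF ≈ 0.061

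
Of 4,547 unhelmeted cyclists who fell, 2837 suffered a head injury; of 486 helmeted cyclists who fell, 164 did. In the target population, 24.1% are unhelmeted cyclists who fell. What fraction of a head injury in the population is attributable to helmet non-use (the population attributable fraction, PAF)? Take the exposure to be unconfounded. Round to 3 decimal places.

p₁ = P(outcome | exposed) = 2837/4547 = 0.62393
p₀ = P(outcome | unexposed) = 164/486 = 0.33745
Overall risk P(Y=1) = π·p₁ + (1−π)·p₀ = 0.241×0.62393 + 0.759×0.33745 = 0.40649.
Under exogeneity, PAF = [P(Y=1) − p₀] / P(Y=1).
PAF = (0.40649 − 0.33745) / 0.40649 ≈ 0.1698

PAF ≈ 0.170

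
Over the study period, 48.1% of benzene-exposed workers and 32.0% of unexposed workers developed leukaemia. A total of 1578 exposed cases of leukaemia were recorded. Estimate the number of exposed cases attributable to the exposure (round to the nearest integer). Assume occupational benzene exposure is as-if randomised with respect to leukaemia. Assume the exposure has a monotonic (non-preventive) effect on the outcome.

p₁ = 0.481, p₀ = 0.32.
PN = (p₁ − p₀)/p₁ = (0.481 − 0.32) / 0.481 ≈ 0.33472.
Attributable cases ≈ PN × (exposed cases) = 0.33472 × 1578 ≈ 528.19.

about 528 cases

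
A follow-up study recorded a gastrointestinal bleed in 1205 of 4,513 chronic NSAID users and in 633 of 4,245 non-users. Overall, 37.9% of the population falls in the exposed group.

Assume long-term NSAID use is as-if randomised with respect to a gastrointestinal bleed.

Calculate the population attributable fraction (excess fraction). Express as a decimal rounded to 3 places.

p₁ = P(outcome | exposed) = 1205/4513 = 0.26701
p₀ = P(outcome | unexposed) = 633/4245 = 0.14912
Overall risk P(Y=1) = π·p₁ + (1−π)·p₀ = 0.379×0.26701 + 0.621×0.14912 = 0.1938.
Under exogeneity, PAF = [P(Y=1) − p₀] / P(Y=1).
PAF = (0.1938 − 0.14912) / 0.1938 ≈ 0.2306

PAF ≈ 0.231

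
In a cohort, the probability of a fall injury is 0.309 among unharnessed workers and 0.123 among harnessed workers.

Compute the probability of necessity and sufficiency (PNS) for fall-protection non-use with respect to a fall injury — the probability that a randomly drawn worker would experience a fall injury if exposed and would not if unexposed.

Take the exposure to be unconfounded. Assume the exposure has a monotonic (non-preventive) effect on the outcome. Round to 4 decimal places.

PNS ≈ 0.1860

Let p₁ = 0.309, p₀ = 0.123.
Under exogeneity and monotonicity, PNS = p₁ − p₀.
PNS = 0.309 − 0.123 = 0.186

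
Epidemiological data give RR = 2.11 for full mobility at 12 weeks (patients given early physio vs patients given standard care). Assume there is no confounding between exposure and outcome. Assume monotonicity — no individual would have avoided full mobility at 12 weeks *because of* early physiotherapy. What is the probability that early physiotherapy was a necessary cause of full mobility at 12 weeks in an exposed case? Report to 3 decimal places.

PN ≈ 0.526

Under exogeneity and monotonicity, PN = (RR − 1) / RR = 1 − 1/RR.
PN = (2.11 − 1) / 2.11 = 1.11 / 2.11 ≈ 0.5261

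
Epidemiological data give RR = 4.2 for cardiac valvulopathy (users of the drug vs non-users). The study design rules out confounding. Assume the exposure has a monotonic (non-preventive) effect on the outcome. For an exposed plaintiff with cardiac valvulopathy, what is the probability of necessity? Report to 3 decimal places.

Under exogeneity and monotonicity, PN = (RR − 1) / RR = 1 − 1/RR.
PN = (4.2 − 1) / 4.2 = 3.2 / 4.2 ≈ 0.7619

PN ≈ 0.762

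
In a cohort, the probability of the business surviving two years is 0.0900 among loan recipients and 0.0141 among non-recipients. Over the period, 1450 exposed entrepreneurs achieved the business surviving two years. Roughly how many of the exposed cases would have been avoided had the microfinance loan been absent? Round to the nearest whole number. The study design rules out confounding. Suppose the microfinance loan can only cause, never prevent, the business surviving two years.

about 1223 cases

Let p₁ = 0.09, p₀ = 0.0141.
PN = (p₁ − p₀)/p₁ = (0.09 − 0.0141) / 0.09 ≈ 0.84333.
Attributable cases ≈ PN × (exposed cases) = 0.84333 × 1450 ≈ 1222.83.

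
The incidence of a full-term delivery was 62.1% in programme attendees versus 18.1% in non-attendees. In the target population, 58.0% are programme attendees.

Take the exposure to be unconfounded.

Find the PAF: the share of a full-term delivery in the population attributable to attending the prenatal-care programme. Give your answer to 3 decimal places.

PAF ≈ 0.585

p₁ = 0.621, p₀ = 0.181.
Overall risk P(Y=1) = π·p₁ + (1−π)·p₀ = 0.58×0.621 + 0.42×0.181 = 0.4362.
Under exogeneity, PAF = [P(Y=1) − p₀] / P(Y=1).
PAF = (0.4362 − 0.181) / 0.4362 ≈ 0.5851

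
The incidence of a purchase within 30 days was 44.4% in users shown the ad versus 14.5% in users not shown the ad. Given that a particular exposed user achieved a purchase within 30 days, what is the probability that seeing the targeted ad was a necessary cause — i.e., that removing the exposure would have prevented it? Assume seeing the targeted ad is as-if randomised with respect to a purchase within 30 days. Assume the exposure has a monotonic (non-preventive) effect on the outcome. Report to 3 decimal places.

p₁ = 0.444, p₀ = 0.145.
Under exogeneity and monotonicity, PN = (p₁ − p₀) / p₁.
PN = (0.444 − 0.145) / 0.444 = 0.299 / 0.444 ≈ 0.6734

PN ≈ 0.673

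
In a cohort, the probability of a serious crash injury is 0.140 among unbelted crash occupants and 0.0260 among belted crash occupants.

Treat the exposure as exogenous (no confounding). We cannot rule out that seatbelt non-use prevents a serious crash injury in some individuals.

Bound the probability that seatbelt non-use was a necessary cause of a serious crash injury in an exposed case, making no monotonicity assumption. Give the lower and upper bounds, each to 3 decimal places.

Let p₁ = 0.14, p₀ = 0.026.
Under exogeneity alone the bounds on PN are max{0,(p₁−p₀)/p₁} ≤ PN ≤ min{1,(1−p₀)/p₁}.
  lower = (p₁ − p₀)/p₁ = 0.114 / 0.14 ≈ 0.8143
  upper = min{1, (1 − p₀)/p₁} = 0.974 / 0.14 ≈ 6.9571 → capped at 1

0.814 ≤ PN ≤ 1.000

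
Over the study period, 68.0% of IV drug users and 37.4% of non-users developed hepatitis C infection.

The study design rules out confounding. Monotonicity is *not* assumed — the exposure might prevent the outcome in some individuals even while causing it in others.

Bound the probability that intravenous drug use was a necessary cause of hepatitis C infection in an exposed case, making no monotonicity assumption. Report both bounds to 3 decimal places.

0.450 ≤ PN ≤ 0.921

p₁ = 0.68, p₀ = 0.374.
Under exogeneity alone the bounds on PN are max{0,(p₁−p₀)/p₁} ≤ PN ≤ min{1,(1−p₀)/p₁}.
  lower = (p₁ − p₀)/p₁ = 0.306 / 0.68 ≈ 0.4500
  upper = min{1, (1 − p₀)/p₁} = 0.626 / 0.68 ≈ 0.9206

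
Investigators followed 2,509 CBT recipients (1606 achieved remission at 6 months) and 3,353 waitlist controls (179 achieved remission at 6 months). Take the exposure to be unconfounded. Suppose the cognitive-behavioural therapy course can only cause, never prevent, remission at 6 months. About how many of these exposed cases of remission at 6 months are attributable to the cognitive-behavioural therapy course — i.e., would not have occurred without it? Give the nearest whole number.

p₁ = P(outcome | exposed) = 1606/2509 = 0.6401
p₀ = P(outcome | unexposed) = 179/3353 = 0.053385
PN = (p₁ − p₀)/p₁ = (0.6401 − 0.053385) / 0.6401 ≈ 0.91660.
Attributable cases ≈ PN × (exposed cases) = 0.91660 × 1606 ≈ 1472.06.

about 1472 cases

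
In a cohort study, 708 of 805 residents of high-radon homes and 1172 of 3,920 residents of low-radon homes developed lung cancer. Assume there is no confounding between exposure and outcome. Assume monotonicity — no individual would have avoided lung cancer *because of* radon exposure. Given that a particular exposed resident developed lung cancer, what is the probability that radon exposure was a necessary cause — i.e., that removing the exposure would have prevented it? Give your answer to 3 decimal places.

PN ≈ 0.660

p₁ = P(outcome | exposed) = 708/805 = 0.8795
p₀ = P(outcome | unexposed) = 1172/3920 = 0.29898
Under exogeneity and monotonicity, PN = (p₁ − p₀) / p₁.
PN = (0.8795 − 0.29898) / 0.8795 = 0.58052 / 0.8795 ≈ 0.6601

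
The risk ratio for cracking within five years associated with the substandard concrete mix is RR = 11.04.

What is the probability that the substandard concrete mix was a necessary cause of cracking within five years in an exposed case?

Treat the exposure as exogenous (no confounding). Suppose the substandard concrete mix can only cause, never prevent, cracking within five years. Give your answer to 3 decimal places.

Under exogeneity and monotonicity, PN = (RR − 1) / RR = 1 − 1/RR.
PN = (11.04 − 1) / 11.04 = 10.04 / 11.04 ≈ 0.9094

PN ≈ 0.909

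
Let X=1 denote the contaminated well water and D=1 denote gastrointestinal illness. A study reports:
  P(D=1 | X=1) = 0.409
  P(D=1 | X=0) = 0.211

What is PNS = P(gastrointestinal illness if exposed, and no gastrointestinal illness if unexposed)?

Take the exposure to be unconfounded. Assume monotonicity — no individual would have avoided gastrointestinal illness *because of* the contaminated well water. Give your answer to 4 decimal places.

PNS ≈ 0.1980

Let p₁ = 0.409, p₀ = 0.211.
Under exogeneity and monotonicity, PNS = p₁ − p₀.
PNS = 0.409 − 0.211 = 0.198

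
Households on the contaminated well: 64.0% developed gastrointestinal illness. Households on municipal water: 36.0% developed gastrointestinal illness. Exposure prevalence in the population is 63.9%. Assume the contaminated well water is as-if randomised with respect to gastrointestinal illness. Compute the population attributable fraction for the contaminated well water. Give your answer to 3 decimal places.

p₁ = 0.64, p₀ = 0.36.
Overall risk P(Y=1) = π·p₁ + (1−π)·p₀ = 0.639×0.64 + 0.361×0.36 = 0.53892.
Under exogeneity, PAF = [P(Y=1) − p₀] / P(Y=1).
PAF = (0.53892 − 0.36) / 0.53892 ≈ 0.3320

PAF ≈ 0.332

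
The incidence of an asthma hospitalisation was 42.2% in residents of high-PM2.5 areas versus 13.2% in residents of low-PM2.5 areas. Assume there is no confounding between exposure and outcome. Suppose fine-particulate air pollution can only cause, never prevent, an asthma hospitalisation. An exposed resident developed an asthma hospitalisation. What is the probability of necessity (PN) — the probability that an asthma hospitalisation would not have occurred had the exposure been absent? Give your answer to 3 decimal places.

p₁ = 0.422, p₀ = 0.132.
Under exogeneity and monotonicity, PN = (p₁ − p₀) / p₁.
PN = (0.422 − 0.132) / 0.422 = 0.29 / 0.422 ≈ 0.6872

PN ≈ 0.687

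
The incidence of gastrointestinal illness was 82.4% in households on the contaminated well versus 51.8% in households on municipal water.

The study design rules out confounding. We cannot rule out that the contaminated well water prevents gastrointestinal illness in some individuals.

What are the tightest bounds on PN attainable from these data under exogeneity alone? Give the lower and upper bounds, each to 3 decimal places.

p₁ = 0.824, p₀ = 0.518.
Under exogeneity alone the bounds on PN are max{0,(p₁−p₀)/p₁} ≤ PN ≤ min{1,(1−p₀)/p₁}.
  lower = (p₁ − p₀)/p₁ = 0.306 / 0.824 ≈ 0.3714
  upper = min{1, (1 − p₀)/p₁} = 0.482 / 0.824 ≈ 0.5850

0.371 ≤ PN ≤ 0.585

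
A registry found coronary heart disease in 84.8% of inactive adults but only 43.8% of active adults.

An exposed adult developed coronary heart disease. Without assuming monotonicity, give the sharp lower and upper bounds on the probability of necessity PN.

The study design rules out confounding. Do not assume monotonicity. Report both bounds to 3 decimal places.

0.483 ≤ PN ≤ 0.663

p₁ = 0.848, p₀ = 0.438.
Under exogeneity alone the bounds on PN are max{0,(p₁−p₀)/p₁} ≤ PN ≤ min{1,(1−p₀)/p₁}.
  lower = (p₁ − p₀)/p₁ = 0.41 / 0.848 ≈ 0.4835
  upper = min{1, (1 − p₀)/p₁} = 0.562 / 0.848 ≈ 0.6627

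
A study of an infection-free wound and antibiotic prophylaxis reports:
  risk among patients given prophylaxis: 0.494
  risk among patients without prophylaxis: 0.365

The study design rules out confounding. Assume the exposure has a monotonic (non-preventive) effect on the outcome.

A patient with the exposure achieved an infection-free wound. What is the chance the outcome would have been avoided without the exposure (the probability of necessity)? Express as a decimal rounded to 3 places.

PN ≈ 0.261

Let p₁ = 0.494, p₀ = 0.365.
Under exogeneity and monotonicity, PN = (p₁ − p₀) / p₁.
PN = (0.494 − 0.365) / 0.494 = 0.129 / 0.494 ≈ 0.2611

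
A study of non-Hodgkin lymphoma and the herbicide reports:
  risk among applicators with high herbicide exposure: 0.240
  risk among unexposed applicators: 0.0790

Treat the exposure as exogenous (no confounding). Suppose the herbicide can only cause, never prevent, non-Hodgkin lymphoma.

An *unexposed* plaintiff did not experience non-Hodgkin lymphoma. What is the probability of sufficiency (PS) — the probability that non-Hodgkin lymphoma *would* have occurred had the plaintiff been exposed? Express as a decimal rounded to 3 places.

PS ≈ 0.175

Let p₁ = 0.24, p₀ = 0.079.
Under exogeneity and monotonicity, PS = (p₁ − p₀) / (1 − p₀).
PS = (0.24 − 0.079) / (1 − 0.079) = 0.161 / 0.921 ≈ 0.1748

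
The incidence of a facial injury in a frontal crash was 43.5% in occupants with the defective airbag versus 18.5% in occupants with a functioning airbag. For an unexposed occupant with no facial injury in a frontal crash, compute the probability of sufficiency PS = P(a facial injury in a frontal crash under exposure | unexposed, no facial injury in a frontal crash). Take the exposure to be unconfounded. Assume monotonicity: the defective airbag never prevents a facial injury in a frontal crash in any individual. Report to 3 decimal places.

PS ≈ 0.307

p₁ = 0.435, p₀ = 0.185.
Under exogeneity and monotonicity, PS = (p₁ − p₀) / (1 − p₀).
PS = (0.435 − 0.185) / (1 − 0.185) = 0.25 / 0.815 ≈ 0.3067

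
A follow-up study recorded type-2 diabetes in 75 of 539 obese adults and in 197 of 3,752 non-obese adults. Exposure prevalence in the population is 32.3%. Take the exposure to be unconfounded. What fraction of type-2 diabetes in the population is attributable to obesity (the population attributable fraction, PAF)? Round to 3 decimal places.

p₁ = P(outcome | exposed) = 75/539 = 0.13915
p₀ = P(outcome | unexposed) = 197/3752 = 0.052505
Overall risk P(Y=1) = π·p₁ + (1−π)·p₀ = 0.323×0.13915 + 0.677×0.052505 = 0.08049.
Under exogeneity, PAF = [P(Y=1) − p₀] / P(Y=1).
PAF = (0.08049 − 0.052505) / 0.08049 ≈ 0.3477

PAF ≈ 0.348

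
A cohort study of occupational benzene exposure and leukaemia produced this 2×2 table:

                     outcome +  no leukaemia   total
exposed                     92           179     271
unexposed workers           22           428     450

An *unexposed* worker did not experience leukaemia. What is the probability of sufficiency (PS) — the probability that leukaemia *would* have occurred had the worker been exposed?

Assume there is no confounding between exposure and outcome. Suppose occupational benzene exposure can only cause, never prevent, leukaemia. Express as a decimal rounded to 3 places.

PS ≈ 0.306

p₁ = P(outcome | exposed) = 92/271 = 0.33948
p₀ = P(outcome | unexposed) = 22/450 = 0.048889
Under exogeneity and monotonicity, PS = (p₁ − p₀) / (1 − p₀).
PS = (0.33948 − 0.048889) / (1 − 0.048889) = 0.29059 / 0.95111 ≈ 0.3055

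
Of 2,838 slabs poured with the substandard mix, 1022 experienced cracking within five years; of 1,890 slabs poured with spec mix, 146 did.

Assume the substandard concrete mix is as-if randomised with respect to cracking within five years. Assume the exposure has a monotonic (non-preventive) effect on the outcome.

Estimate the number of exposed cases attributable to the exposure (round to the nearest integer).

p₁ = P(outcome | exposed) = 1022/2838 = 0.36011
p₀ = P(outcome | unexposed) = 146/1890 = 0.077249
PN = (p₁ − p₀)/p₁ = (0.36011 − 0.077249) / 0.36011 ≈ 0.78549.
Attributable cases ≈ PN × (exposed cases) = 0.78549 × 1022 ≈ 802.77.

about 803 cases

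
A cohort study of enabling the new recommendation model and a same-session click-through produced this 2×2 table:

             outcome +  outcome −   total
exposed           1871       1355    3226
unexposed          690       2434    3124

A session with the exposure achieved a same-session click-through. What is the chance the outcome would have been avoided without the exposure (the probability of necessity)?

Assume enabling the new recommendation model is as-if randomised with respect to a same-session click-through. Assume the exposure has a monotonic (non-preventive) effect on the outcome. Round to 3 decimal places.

PN ≈ 0.619

p₁ = P(outcome | exposed) = 1871/3226 = 0.57998
p₀ = P(outcome | unexposed) = 690/3124 = 0.22087
Under exogeneity and monotonicity, PN = (p₁ − p₀)/p₁.
PN = (0.57998 − 0.22087) / 0.57998 ≈ 0.6192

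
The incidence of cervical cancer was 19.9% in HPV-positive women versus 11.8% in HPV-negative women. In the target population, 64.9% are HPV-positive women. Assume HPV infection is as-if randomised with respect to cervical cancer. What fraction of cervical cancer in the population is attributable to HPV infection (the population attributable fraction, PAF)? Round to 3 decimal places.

PAF ≈ 0.308

p₁ = 0.199, p₀ = 0.118.
Overall risk P(Y=1) = π·p₁ + (1−π)·p₀ = 0.649×0.199 + 0.351×0.118 = 0.17057.
Under exogeneity, PAF = [P(Y=1) − p₀] / P(Y=1).
PAF = (0.17057 − 0.118) / 0.17057 ≈ 0.3082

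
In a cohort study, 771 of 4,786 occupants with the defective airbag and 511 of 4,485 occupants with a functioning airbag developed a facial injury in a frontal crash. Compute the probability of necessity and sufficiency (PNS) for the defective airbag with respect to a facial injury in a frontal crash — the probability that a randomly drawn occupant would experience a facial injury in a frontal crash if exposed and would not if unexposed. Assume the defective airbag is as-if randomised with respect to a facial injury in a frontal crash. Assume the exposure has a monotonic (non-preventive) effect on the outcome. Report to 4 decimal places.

PNS ≈ 0.0472

p₁ = P(outcome | exposed) = 771/4786 = 0.16109
p₀ = P(outcome | unexposed) = 511/4485 = 0.11394
Under exogeneity and monotonicity, PNS = p₁ − p₀.
PNS = 0.16109 − 0.11394 = 0.04716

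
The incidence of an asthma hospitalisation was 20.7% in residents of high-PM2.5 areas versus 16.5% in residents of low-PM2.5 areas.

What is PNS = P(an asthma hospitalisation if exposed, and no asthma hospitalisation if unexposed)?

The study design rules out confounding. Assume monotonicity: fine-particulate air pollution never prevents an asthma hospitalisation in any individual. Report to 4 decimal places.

PNS ≈ 0.0420

p₁ = 0.207, p₀ = 0.165.
Under exogeneity and monotonicity, PNS = p₁ − p₀.
PNS = 0.207 − 0.165 = 0.042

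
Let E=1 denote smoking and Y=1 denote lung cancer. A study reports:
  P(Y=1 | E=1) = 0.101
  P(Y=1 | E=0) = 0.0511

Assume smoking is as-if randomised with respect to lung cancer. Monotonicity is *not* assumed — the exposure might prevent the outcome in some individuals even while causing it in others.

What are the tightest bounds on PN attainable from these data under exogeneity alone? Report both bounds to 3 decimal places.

0.494 ≤ PN ≤ 1.000

Let p₁ = 0.101, p₀ = 0.0511.
Under exogeneity alone the bounds on PN are max{0,(p₁−p₀)/p₁} ≤ PN ≤ min{1,(1−p₀)/p₁}.
  lower = (p₁ − p₀)/p₁ = 0.0499 / 0.101 ≈ 0.4941
  upper = min{1, (1 − p₀)/p₁} = 0.9489 / 0.101 ≈ 9.3950 → capped at 1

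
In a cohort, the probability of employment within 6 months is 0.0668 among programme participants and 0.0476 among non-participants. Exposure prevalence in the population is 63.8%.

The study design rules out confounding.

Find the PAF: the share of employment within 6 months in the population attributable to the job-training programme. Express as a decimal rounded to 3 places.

Let p₁ = 0.0668, p₀ = 0.0476.
Overall risk P(Y=1) = π·p₁ + (1−π)·p₀ = 0.638×0.0668 + 0.362×0.0476 = 0.05985.
Under exogeneity, PAF = [P(Y=1) − p₀] / P(Y=1).
PAF = (0.05985 − 0.0476) / 0.05985 ≈ 0.2047

PAF ≈ 0.205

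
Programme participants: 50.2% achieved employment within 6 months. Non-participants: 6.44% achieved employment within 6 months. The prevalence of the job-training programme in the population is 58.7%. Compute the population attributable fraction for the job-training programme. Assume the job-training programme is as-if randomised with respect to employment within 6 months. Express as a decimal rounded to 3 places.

p₁ = 0.502, p₀ = 0.0644.
Overall risk P(Y=1) = π·p₁ + (1−π)·p₀ = 0.587×0.502 + 0.413×0.0644 = 0.32127.
Under exogeneity, PAF = [P(Y=1) − p₀] / P(Y=1).
PAF = (0.32127 − 0.0644) / 0.32127 ≈ 0.7995

PAF ≈ 0.800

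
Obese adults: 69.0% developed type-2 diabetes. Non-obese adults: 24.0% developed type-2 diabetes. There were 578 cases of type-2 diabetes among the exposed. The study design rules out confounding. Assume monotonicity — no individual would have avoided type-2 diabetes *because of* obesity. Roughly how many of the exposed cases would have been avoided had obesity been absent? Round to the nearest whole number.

about 377 cases

p₁ = 0.69, p₀ = 0.24.
PN = (p₁ − p₀)/p₁ = (0.69 − 0.24) / 0.69 ≈ 0.65217.
Attributable cases ≈ PN × (exposed cases) = 0.65217 × 578 ≈ 376.96.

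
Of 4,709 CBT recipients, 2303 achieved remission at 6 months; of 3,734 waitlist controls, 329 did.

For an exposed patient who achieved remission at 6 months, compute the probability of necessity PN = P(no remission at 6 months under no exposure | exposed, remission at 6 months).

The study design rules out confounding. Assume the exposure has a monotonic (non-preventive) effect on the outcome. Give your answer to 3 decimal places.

PN ≈ 0.820

p₁ = P(outcome | exposed) = 2303/4709 = 0.48906
p₀ = P(outcome | unexposed) = 329/3734 = 0.088109
Under exogeneity and monotonicity, PN = (p₁ − p₀) / p₁.
PN = (0.48906 − 0.088109) / 0.48906 = 0.40095 / 0.48906 ≈ 0.8198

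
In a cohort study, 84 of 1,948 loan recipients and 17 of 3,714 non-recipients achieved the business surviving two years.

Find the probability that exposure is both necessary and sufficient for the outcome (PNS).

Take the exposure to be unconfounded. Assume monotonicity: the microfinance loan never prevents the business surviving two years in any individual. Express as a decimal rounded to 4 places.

PNS ≈ 0.0385

p₁ = P(outcome | exposed) = 84/1948 = 0.043121
p₀ = P(outcome | unexposed) = 17/3714 = 0.0045773
Under exogeneity and monotonicity, PNS = p₁ − p₀.
PNS = 0.043121 − 0.0045773 = 0.038544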